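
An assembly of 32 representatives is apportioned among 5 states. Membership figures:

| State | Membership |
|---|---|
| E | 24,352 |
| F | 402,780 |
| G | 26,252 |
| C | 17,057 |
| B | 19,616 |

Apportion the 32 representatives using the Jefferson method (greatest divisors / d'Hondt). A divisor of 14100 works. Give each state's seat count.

E=1, F=28, G=1, C=1, B=1

With modified divisor 14100: modified quotas E 1.727, F 28.566, G 1.862, C 1.210, B 1.391.
Rounding down: E 1, F 28, G 1, C 1, B 1 (total 32).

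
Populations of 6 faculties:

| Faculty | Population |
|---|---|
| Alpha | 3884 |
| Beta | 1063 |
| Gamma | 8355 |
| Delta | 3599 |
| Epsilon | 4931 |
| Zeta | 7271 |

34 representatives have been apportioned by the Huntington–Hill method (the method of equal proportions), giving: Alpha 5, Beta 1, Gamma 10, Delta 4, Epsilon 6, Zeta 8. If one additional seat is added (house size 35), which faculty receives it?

Priority for the next seat is population ÷ (√(s·(s+1))).
Priorities: Alpha 709.118, Beta 751.655, Gamma 796.618, Delta 804.761, Epsilon 760.870, Zeta 856.896.
Highest priority: Zeta.

Zeta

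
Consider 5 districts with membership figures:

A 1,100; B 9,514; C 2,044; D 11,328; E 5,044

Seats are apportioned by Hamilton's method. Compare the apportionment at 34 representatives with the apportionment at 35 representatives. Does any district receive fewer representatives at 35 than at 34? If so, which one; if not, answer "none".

At 34 seats: A 1, B 11, C 3, D 13, E 6.
At 35 seats: A 1, B 12, C 2, D 14, E 6.
C drops from 3 to 2.

C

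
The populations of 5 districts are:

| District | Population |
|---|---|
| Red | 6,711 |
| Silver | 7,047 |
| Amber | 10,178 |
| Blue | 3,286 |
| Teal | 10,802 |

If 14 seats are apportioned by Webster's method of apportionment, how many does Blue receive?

Standard divisor 38024/14 ≈ 2716; standard quotas: Red 2.471, Silver 2.595, Amber 3.747, Blue 1.210, Teal 3.977.
Rounding to the nearest integer gives Red 2, Silver 3, Amber 4, Blue 1, Teal 4 — total 14, matching the house size, so no adjustment is needed.
Blue receives 1.

1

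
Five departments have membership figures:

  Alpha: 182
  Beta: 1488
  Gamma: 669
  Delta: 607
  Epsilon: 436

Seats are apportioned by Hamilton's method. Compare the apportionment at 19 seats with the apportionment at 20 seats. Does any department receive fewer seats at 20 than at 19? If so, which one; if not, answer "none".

At 19 seats: Alpha 1, Beta 8, Gamma 4, Delta 3, Epsilon 3.
At 20 seats: Alpha 1, Beta 9, Gamma 4, Delta 4, Epsilon 2.
Epsilon drops from 3 to 2.

Epsilon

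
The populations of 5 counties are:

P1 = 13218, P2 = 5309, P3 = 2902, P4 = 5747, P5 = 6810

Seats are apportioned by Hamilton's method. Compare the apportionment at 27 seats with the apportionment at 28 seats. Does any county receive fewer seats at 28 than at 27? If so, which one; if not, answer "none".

none

At 27 seats: P1 11, P2 4, P3 2, P4 5, P5 5.
At 28 seats: P1 11, P2 4, P3 2, P4 5, P5 6.
No county's allocation decreased.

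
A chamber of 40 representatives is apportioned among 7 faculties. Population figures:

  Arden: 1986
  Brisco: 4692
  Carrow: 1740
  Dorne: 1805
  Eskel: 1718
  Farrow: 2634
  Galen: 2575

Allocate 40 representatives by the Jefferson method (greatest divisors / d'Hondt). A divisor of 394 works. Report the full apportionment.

With modified divisor 394: modified quotas Arden 5.041, Brisco 11.909, Carrow 4.416, Dorne 4.581, Eskel 4.360, Farrow 6.685, Galen 6.536.
Rounding down: Arden 5, Brisco 11, Carrow 4, Dorne 4, Eskel 4, Farrow 6, Galen 6 (total 40).

Arden 5, Brisco 11, Carrow 4, Dorne 4, Eskel 4, Farrow 6, Galen 6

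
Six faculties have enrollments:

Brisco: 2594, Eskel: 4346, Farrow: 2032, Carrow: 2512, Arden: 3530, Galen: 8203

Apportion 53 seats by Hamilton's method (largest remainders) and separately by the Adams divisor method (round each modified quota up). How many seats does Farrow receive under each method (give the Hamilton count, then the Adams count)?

Hamilton: Brisco 6, Eskel 10, Farrow 4, Carrow 6, Arden 8, Galen 19.
Adams: Brisco 6, Eskel 10, Farrow 5, Carrow 6, Arden 8, Galen 18.
Farrow gets 4 under Hamilton and 5 under Adams.

4 and 5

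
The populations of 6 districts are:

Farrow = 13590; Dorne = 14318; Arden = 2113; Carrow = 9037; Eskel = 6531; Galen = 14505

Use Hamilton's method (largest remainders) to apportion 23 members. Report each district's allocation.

The standard divisor is 60094/23 ≈ 2612.783.
Standard quotas: Farrow 5.2014, Dorne 5.4800, Arden 0.8087, Carrow 3.4588, Eskel 2.4996, Galen 5.5516.
Lower quotas: Farrow 5, Dorne 5, Arden 0, Carrow 3, Eskel 2, Galen 5 (sum 20, leaving 3 seats).
Remainders in descending order: Arden 0.8087, Galen 0.5516, Eskel 0.4996, Dorne 0.4800, Carrow 0.4588, Farrow 0.2014.
Largest remainders: Arden, Galen, Eskel receive the extra seats.

Farrow 5, Dorne 5, Arden 1, Carrow 3, Eskel 3, Galen 6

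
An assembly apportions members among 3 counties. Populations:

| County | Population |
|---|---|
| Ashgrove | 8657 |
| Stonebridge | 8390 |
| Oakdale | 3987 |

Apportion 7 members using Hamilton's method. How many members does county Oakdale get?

1

Total 21034; standard divisor 21034/7 ≈ 3004.857.
Standard quotas: Ashgrove 2.8810, Stonebridge 2.7921, Oakdale 1.3269.
Lower quotas: Ashgrove 2, Stonebridge 2, Oakdale 1 (sum 5, leaving 2 seats).
Remainders in descending order: Ashgrove 0.8810, Stonebridge 0.7921, Oakdale 0.3269.
Largest remainders: Ashgrove, Stonebridge receive the extra seats.
Oakdale receives 1.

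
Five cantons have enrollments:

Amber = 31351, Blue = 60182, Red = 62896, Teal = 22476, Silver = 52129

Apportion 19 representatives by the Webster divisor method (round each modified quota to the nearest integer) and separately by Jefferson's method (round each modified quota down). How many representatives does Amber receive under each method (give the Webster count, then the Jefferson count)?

Webster: Amber 3, Blue 5, Red 5, Teal 2, Silver 4.
Jefferson: Amber 2, Blue 5, Red 6, Teal 2, Silver 4.
Amber gets 3 under Webster and 2 under Jefferson.

3 and 2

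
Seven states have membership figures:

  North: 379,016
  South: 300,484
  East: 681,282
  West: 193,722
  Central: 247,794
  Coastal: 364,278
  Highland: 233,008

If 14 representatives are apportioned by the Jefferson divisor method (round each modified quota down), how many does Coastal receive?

2

Standard divisor 2399584/14 ≈ 171398.857; standard quotas: North 2.211, South 1.753, East 3.975, West 1.130, Central 1.446, Coastal 2.125, Highland 1.359.
Rounding down gives 2, 1, 3, 1, 1, 2, 1 = 11 seats, so the divisor must be adjusted.
With modified divisor 131300: modified quotas North 2.887, South 2.289, East 5.189, West 1.475, Central 1.887, Coastal 2.774, Highland 1.775.
Rounding down: North 2, South 2, East 5, West 1, Central 1, Coastal 2, Highland 1 (total 14).
Coastal receives 2.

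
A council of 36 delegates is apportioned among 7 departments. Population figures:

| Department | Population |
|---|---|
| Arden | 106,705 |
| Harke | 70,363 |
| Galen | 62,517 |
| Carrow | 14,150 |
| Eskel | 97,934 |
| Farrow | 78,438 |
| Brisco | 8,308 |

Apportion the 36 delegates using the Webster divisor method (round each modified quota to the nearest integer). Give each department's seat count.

Standard divisor 438415/36 ≈ 12178.194; standard quotas: Arden 8.762, Harke 5.778, Galen 5.134, Carrow 1.162, Eskel 8.042, Farrow 6.441, Brisco 0.682.
Rounding to the nearest integer gives Arden 9, Harke 6, Galen 5, Carrow 1, Eskel 8, Farrow 6, Brisco 1 — total 36, matching the house size, so no adjustment is needed.

Arden=9, Harke=6, Galen=5, Carrow=1, Eskel=8, Farrow=6, Brisco=1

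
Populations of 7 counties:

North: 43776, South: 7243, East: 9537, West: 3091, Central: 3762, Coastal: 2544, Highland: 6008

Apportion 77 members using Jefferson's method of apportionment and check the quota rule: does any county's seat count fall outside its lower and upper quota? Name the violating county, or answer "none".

Standard quotas: North 44.375, South 7.342, East 9.667, West 3.133, Central 3.813, Coastal 2.579, Highland 6.090.
Jefferson allocation: North 46, South 7, East 10, West 3, Central 3, Coastal 2, Highland 6.
North has quota 44.375 (lower 44, upper 45) but receives 46 — outside the quota interval.

North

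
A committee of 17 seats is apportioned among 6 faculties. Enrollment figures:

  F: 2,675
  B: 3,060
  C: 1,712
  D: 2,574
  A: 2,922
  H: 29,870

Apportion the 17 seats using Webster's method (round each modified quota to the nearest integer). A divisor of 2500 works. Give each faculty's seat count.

F=1, B=1, C=1, D=1, A=1, H=12

With modified divisor 2500: modified quotas F 1.070, B 1.224, C 0.685, D 1.030, A 1.169, H 11.948.
Rounding to the nearest integer: F 1, B 1, C 1, D 1, A 1, H 12 (total 17).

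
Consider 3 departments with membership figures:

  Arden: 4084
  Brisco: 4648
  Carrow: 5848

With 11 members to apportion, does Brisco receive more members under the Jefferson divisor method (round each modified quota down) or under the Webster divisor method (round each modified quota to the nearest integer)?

Jefferson: Arden 3, Brisco 3, Carrow 5.
Webster: Arden 3, Brisco 4, Carrow 4.
Brisco gets 3 under Jefferson and 4 under Webster.

Webster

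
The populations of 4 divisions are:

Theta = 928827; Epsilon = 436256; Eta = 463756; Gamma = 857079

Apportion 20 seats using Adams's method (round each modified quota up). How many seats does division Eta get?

4

Standard divisor 2685918/20 ≈ 134295.9; standard quotas: Theta 6.916, Epsilon 3.248, Eta 3.453, Gamma 6.382.
Rounding up gives 7, 4, 4, 7 = 22 seats, so the divisor must be adjusted.
With modified divisor 150000: modified quotas Theta 6.192, Epsilon 2.908, Eta 3.092, Gamma 5.714.
Rounding up: Theta 7, Epsilon 3, Eta 4, Gamma 6 (total 20).
Eta receives 4.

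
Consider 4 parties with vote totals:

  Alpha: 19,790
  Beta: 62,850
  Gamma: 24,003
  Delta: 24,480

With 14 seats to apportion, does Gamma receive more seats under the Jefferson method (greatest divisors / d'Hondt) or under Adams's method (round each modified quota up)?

Adams

Jefferson: Alpha 2, Beta 7, Gamma 2, Delta 3.
Adams: Alpha 2, Beta 6, Gamma 3, Delta 3.
Gamma gets 2 under Jefferson and 3 under Adams.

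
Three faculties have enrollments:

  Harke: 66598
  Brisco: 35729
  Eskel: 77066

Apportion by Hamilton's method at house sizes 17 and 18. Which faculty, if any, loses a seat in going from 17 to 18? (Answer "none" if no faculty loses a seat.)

Brisco

At 17 seats: Harke 6, Brisco 4, Eskel 7.
At 18 seats: Harke 7, Brisco 3, Eskel 8.
Brisco drops from 4 to 3.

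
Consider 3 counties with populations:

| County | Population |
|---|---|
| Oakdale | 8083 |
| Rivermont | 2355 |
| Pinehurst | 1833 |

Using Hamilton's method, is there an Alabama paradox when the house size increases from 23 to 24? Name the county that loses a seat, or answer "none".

At 23 seats: Oakdale 15, Rivermont 4, Pinehurst 4.
At 24 seats: Oakdale 16, Rivermont 5, Pinehurst 3.
Pinehurst drops from 4 to 3.

Pinehurst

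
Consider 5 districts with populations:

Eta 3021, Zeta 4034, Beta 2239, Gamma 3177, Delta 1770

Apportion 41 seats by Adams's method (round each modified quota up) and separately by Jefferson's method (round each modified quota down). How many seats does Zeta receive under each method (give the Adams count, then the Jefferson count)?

Adams: Eta 9, Zeta 11, Beta 7, Gamma 9, Delta 5.
Jefferson: Eta 9, Zeta 12, Beta 6, Gamma 9, Delta 5.
Zeta gets 11 under Adams and 12 under Jefferson.

11 and 12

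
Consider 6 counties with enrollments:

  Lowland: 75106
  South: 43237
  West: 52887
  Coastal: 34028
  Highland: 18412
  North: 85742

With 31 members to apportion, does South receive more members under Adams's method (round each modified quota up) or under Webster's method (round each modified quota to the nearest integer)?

Adams: Lowland 7, South 5, West 5, Coastal 4, Highland 2, North 8.
Webster: Lowland 8, South 4, West 5, Coastal 3, Highland 2, North 9.
South gets 5 under Adams and 4 under Webster.

Adams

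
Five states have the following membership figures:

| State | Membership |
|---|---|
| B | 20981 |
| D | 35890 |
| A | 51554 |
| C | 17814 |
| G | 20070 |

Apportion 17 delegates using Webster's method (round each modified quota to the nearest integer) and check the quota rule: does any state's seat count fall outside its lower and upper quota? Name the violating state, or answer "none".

none

Standard quotas: B 2.438, D 4.170, A 5.990, C 2.070, G 2.332.
Webster allocation: B 3, D 4, A 6, C 2, G 2.
Every allocation lies between the lower and upper quota.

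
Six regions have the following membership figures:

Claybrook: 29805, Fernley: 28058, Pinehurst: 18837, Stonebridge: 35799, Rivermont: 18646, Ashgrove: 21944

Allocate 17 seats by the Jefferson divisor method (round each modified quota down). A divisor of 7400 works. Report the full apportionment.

Claybrook 4, Fernley 3, Pinehurst 2, Stonebridge 4, Rivermont 2, Ashgrove 2

With modified divisor 7400: modified quotas Claybrook 4.028, Fernley 3.792, Pinehurst 2.546, Stonebridge 4.838, Rivermont 2.520, Ashgrove 2.965.
Rounding down: Claybrook 4, Fernley 3, Pinehurst 2, Stonebridge 4, Rivermont 2, Ashgrove 2 (total 17).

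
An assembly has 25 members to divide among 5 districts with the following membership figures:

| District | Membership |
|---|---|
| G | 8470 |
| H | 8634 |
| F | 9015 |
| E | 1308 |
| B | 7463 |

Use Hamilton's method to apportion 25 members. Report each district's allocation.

Standard divisor: 34890 ÷ 25 ≈ 1395.6.
Standard quotas: G 6.0691, H 6.1866, F 6.4596, E 0.9372, B 5.3475.
Lower quotas: G 6, H 6, F 6, E 0, B 5 (sum 23, leaving 2 seats).
Remainders in descending order: E 0.9372, F 0.4596, B 0.3475, H 0.1866, G 0.0691.
The surplus seats go to E, F.

G 6; H 6; F 7; E 1; B 5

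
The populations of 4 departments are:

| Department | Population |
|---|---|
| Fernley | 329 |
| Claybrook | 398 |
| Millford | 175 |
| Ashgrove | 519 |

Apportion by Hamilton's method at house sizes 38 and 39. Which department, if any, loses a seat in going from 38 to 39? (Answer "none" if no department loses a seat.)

none

At 38 seats: Fernley 9, Claybrook 10, Millford 5, Ashgrove 14.
At 39 seats: Fernley 9, Claybrook 11, Millford 5, Ashgrove 14.
No department's allocation decreased.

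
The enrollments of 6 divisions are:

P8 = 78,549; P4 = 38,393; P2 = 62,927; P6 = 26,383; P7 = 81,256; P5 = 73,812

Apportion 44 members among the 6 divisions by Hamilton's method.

Total 361320; standard divisor 361320/44 ≈ 8211.818.
Standard quotas: P8 9.5654, P4 4.6753, P2 7.6630, P6 3.2128, P7 9.8950, P5 8.9885.
Lower quotas: P8 9, P4 4, P2 7, P6 3, P7 9, P5 8 (sum 40, leaving 4 seats).
Remainders in descending order: P5 0.9885, P7 0.8950, P4 0.6753, P2 0.6630, P8 0.5654, P6 0.2128.
Largest remainders: P5, P7, P4, P2 receive the extra seats.

P8: 9, P4: 5, P2: 8, P6: 3, P7: 10, P5: 9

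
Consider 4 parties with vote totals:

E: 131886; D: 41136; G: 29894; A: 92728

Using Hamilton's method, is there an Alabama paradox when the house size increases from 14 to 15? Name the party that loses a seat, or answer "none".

At 14 seats: E 6, D 2, G 2, A 4.
At 15 seats: E 7, D 2, G 1, A 5.
G drops from 2 to 1.

G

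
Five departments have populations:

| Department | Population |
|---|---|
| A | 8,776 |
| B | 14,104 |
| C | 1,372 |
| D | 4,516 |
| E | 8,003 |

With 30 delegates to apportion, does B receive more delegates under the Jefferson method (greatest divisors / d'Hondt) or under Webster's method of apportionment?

Jefferson: A 7, B 12, C 1, D 3, E 7.
Webster: A 7, B 11, C 1, D 4, E 7.
B gets 12 under Jefferson and 11 under Webster.

Jefferson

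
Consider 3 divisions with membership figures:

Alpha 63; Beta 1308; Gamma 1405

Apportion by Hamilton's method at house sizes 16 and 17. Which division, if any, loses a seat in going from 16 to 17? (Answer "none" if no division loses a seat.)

none

At 16 seats: Alpha 0, Beta 8, Gamma 8.
At 17 seats: Alpha 0, Beta 8, Gamma 9.
No division's allocation decreased.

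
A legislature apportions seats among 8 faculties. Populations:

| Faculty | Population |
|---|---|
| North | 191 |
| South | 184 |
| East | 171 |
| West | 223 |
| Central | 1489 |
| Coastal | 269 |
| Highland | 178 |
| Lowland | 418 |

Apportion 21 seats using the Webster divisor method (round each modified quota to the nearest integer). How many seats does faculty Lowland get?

Standard divisor 3123/21 ≈ 148.714; standard quotas: North 1.284, South 1.237, East 1.150, West 1.500, Central 10.012, Coastal 1.809, Highland 1.197, Lowland 2.811.
Rounding to the nearest integer gives 1, 1, 1, 1, 10, 2, 1, 3 = 20 seats, so the divisor must be adjusted.
With modified divisor 145: modified quotas North 1.317, South 1.269, East 1.179, West 1.538, Central 10.269, Coastal 1.855, Highland 1.228, Lowland 2.883.
Rounding to the nearest integer: North 1, South 1, East 1, West 2, Central 10, Coastal 2, Highland 1, Lowland 3 (total 21).
Lowland receives 3.

3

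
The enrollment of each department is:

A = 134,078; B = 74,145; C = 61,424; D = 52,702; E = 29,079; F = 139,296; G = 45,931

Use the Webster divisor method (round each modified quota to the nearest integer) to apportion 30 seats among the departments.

Standard divisor 536655/30 ≈ 17888.5; standard quotas: A 7.495, B 4.145, C 3.434, D 2.946, E 1.626, F 7.787, G 2.568.
Rounding to the nearest integer gives A 7, B 4, C 3, D 3, E 2, F 8, G 3 — total 30, matching the house size, so no adjustment is needed.

A 7, B 4, C 3, D 3, E 2, F 8, G 3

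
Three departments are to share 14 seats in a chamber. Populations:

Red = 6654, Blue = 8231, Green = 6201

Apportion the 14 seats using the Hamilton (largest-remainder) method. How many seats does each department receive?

Standard divisor: 21086 ÷ 14 ≈ 1506.143.
Standard quotas: Red 4.4179, Blue 5.4650, Green 4.1171.
Lower quotas: Red 4, Blue 5, Green 4 (sum 13, leaving 1 seat).
Remainders in descending order: Blue 0.4650, Red 0.4179, Green 0.1171.
Largest remainder: Blue receives the extra seat.

Red=4, Blue=6, Green=4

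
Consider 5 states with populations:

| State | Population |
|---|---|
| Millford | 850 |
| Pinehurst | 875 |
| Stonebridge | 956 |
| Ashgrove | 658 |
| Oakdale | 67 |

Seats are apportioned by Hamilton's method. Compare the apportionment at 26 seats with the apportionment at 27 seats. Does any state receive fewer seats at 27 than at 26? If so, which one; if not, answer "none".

At 26 seats: Millford 6, Pinehurst 7, Stonebridge 7, Ashgrove 5, Oakdale 1.
At 27 seats: Millford 7, Pinehurst 7, Stonebridge 8, Ashgrove 5, Oakdale 0.
Oakdale drops from 1 to 0.

Oakdale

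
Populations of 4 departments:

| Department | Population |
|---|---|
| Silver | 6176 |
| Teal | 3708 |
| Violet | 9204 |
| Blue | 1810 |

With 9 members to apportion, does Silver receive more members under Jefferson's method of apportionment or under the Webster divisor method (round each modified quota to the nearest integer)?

Jefferson: Silver 3, Teal 2, Violet 4, Blue 0.
Webster: Silver 2, Teal 2, Violet 4, Blue 1.
Silver gets 3 under Jefferson and 2 under Webster.

Jefferson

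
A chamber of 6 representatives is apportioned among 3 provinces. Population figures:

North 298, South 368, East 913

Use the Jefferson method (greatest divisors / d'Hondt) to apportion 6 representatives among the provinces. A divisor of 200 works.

With modified divisor 200: modified quotas North 1.490, South 1.840, East 4.565.
Rounding down: North 1, South 1, East 4 (total 6).

North: 1, South: 1, East: 4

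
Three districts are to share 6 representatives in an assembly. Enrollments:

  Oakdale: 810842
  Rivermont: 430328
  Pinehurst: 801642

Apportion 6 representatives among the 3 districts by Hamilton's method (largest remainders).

Oakdale 3, Rivermont 1, Pinehurst 2

Standard divisor: 2042812 ÷ 6 ≈ 340468.667.
Standard quotas: Oakdale 2.3815, Rivermont 1.2639, Pinehurst 2.3545.
Lower quotas: Oakdale 2, Rivermont 1, Pinehurst 2 (sum 5, leaving 1 seat).
Remainders in descending order: Oakdale 0.3815, Pinehurst 0.3545, Rivermont 0.2639.
The surplus seat goes to Oakdale.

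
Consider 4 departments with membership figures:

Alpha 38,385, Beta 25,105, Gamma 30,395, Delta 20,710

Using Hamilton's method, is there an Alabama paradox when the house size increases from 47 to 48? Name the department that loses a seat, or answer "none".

At 47 seats: Alpha 16, Beta 10, Gamma 12, Delta 9.
At 48 seats: Alpha 16, Beta 10, Gamma 13, Delta 9.
No department's allocation decreased.

none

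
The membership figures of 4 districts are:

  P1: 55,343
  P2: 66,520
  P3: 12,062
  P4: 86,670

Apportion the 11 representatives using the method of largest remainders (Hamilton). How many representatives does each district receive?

P1=3; P2=3; P3=1; P4=4

Standard divisor: 220595 ÷ 11 ≈ 20054.091.
Standard quotas: P1 2.7597, P2 3.3170, P3 0.6015, P4 4.3218.
Lower quotas: P1 2, P2 3, P3 0, P4 4 (sum 9, leaving 2 seats).
Remainders in descending order: P1 0.7597, P3 0.6015, P4 0.3218, P2 0.3170.
Largest remainders: P1, P3 receive the extra seats.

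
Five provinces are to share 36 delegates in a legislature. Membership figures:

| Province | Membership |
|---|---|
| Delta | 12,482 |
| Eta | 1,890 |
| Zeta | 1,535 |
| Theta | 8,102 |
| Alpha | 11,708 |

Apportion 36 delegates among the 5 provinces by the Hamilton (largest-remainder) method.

The standard divisor is 35717/36 ≈ 992.139.
Standard quotas: Delta 12.5809, Eta 1.9050, Zeta 1.5472, Theta 8.1662, Alpha 11.8008.
Lower quotas: Delta 12, Eta 1, Zeta 1, Theta 8, Alpha 11 (sum 33, leaving 3 seats).
Remainders in descending order: Eta 0.9050, Alpha 0.8008, Delta 0.5809, Zeta 0.5472, Theta 0.1662.
Largest remainders: Eta, Alpha, Delta receive the extra seats.

Delta 13, Eta 2, Zeta 1, Theta 8, Alpha 12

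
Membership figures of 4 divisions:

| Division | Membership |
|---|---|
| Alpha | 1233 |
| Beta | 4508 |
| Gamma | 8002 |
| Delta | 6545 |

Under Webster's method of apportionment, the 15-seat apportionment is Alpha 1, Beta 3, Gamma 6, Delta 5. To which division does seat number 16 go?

Priority for the next seat is population ÷ (current seats + 0.5).
Priorities: Alpha 822.000, Beta 1288.000, Gamma 1231.077, Delta 1190.000.
Highest priority: Beta.

Beta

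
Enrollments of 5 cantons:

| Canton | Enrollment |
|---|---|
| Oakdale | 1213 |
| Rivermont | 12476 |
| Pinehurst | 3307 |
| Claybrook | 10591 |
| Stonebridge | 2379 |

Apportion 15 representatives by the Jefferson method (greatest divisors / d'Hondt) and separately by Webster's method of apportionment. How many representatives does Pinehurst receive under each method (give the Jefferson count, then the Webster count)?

1 and 2

Jefferson: Oakdale 0, Rivermont 7, Pinehurst 1, Claybrook 6, Stonebridge 1.
Webster: Oakdale 1, Rivermont 6, Pinehurst 2, Claybrook 5, Stonebridge 1.
Pinehurst gets 1 under Jefferson and 2 under Webster.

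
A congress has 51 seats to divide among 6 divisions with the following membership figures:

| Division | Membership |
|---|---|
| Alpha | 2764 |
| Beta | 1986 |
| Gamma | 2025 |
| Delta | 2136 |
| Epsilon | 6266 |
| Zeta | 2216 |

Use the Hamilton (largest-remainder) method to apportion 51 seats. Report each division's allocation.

Standard divisor: 17393 ÷ 51 ≈ 341.039.
Standard quotas: Alpha 8.1046, Beta 5.8234, Gamma 5.9377, Delta 6.2632, Epsilon 18.3733, Zeta 6.4978.
Lower quotas: Alpha 8, Beta 5, Gamma 5, Delta 6, Epsilon 18, Zeta 6 (sum 48, leaving 3 seats).
Remainders in descending order: Gamma 0.9377, Beta 0.8234, Zeta 0.4978, Epsilon 0.3733, Delta 0.2632, Alpha 0.1046.
The surplus seats go to Gamma, Beta, Zeta.

Alpha: 8; Beta: 6; Gamma: 6; Delta: 6; Epsilon: 18; Zeta: 7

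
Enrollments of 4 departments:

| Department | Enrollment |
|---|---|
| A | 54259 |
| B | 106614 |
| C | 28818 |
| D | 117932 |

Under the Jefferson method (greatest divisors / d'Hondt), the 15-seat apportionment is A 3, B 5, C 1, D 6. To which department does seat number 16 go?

B

Priority for the next seat is population ÷ (current seats + 1).
Priorities: A 13564.750, B 17769.000, C 14409.000, D 16847.429.
Highest priority: B.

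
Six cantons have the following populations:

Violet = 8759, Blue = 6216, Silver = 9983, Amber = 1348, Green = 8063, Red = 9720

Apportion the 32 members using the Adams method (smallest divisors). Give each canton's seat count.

Standard divisor 44089/32 ≈ 1377.781; standard quotas: Violet 6.357, Blue 4.512, Silver 7.246, Amber 0.978, Green 5.852, Red 7.055.
Rounding up gives 7, 5, 8, 1, 6, 8 = 35 seats, so the divisor must be adjusted.
With modified divisor 1500: modified quotas Violet 5.839, Blue 4.144, Silver 6.655, Amber 0.899, Green 5.375, Red 6.480.
Rounding up: Violet 6, Blue 5, Silver 7, Amber 1, Green 6, Red 7 (total 32).

Violet=6, Blue=5, Silver=7, Amber=1, Green=6, Red=7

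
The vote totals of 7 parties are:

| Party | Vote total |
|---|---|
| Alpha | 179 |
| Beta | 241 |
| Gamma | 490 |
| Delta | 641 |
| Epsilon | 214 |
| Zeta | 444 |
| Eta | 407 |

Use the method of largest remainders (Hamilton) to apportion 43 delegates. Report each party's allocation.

Alpha=3; Beta=4; Gamma=8; Delta=11; Epsilon=3; Zeta=7; Eta=7

The standard divisor is 2616/43 ≈ 60.837.
Standard quotas: Alpha 2.942, Beta 3.961, Gamma 8.054, Delta 10.536, Epsilon 3.518, Zeta 7.298, Eta 6.690.
Lower quotas: Alpha 2, Beta 3, Gamma 8, Delta 10, Epsilon 3, Zeta 7, Eta 6 (sum 39, leaving 4 seats).
Remainders in descending order: Beta 0.961, Alpha 0.942, Eta 0.690, Delta 0.536, Epsilon 0.518, Zeta 0.298, Gamma 0.054.
The surplus seats go to Beta, Alpha, Eta, Delta.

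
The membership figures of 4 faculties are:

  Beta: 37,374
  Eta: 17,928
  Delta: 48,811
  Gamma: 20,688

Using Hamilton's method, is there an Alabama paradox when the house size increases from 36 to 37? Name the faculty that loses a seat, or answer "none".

none

At 36 seats: Beta 11, Eta 5, Delta 14, Gamma 6.
At 37 seats: Beta 11, Eta 5, Delta 15, Gamma 6.
No faculty's allocation decreased.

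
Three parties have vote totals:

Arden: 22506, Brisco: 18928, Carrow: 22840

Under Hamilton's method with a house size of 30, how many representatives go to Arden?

The standard divisor is 64274/30 ≈ 2142.467.
Standard quotas: Arden 10.5047, Brisco 8.8347, Carrow 10.6606.
Lower quotas: Arden 10, Brisco 8, Carrow 10 (sum 28, leaving 2 seats).
Remainders in descending order: Brisco 0.8347, Carrow 0.6606, Arden 0.5047.
The surplus seats go to Brisco, Carrow.
Arden receives 10.

10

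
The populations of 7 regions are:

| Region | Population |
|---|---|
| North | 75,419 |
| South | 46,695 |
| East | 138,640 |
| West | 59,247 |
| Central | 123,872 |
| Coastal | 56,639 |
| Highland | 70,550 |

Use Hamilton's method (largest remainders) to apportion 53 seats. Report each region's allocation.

North=7, South=4, East=13, West=6, Central=11, Coastal=5, Highland=7

Total 571062; standard divisor 571062/53 ≈ 10774.755.
Standard quotas: North 6.9996, South 4.3337, East 12.8671, West 5.4987, Central 11.4965, Coastal 5.2566, Highland 6.5477.
Lower quotas: North 6, South 4, East 12, West 5, Central 11, Coastal 5, Highland 6 (sum 49, leaving 4 seats).
Remainders in descending order: North 0.9996, East 0.8671, Highland 0.5477, West 0.4987, Central 0.4965, South 0.3337, Coastal 0.2566.
Largest remainders: North, East, Highland, West receive the extra seats.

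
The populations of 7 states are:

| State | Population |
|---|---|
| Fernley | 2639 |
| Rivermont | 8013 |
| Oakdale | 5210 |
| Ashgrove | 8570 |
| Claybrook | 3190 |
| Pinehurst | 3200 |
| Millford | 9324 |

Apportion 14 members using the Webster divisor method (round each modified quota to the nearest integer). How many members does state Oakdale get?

2

Standard divisor 40146/14 ≈ 2867.571; standard quotas: Fernley 0.920, Rivermont 2.794, Oakdale 1.817, Ashgrove 2.989, Claybrook 1.112, Pinehurst 1.116, Millford 3.252.
Rounding to the nearest integer gives Fernley 1, Rivermont 3, Oakdale 2, Ashgrove 3, Claybrook 1, Pinehurst 1, Millford 3 — total 14, matching the house size, so no adjustment is needed.
Oakdale receives 2.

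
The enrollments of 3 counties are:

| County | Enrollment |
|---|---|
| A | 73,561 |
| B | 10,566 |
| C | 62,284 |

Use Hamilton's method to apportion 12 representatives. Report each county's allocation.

Total 146411; standard divisor 146411/12 ≈ 12200.917.
Standard quotas: A 6.0291, B 0.8660, C 5.1049.
Lower quotas: A 6, B 0, C 5 (sum 11, leaving 1 seat).
Remainders in descending order: B 0.8660, C 0.1049, A 0.0291.
The surplus seat goes to B.

A 6, B 1, C 5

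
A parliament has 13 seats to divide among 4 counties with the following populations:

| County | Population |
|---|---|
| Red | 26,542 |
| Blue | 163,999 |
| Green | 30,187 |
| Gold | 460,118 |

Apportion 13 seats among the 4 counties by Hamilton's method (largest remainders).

Red=0; Blue=3; Green=1; Gold=9

The standard divisor is 680846/13 ≈ 52372.769.
Standard quotas: Red 0.5068, Blue 3.1314, Green 0.5764, Gold 8.7854.
Lower quotas: Red 0, Blue 3, Green 0, Gold 8 (sum 11, leaving 2 seats).
Remainders in descending order: Gold 0.7854, Green 0.5764, Red 0.5068, Blue 0.1314.
Largest remainders: Gold, Green receive the extra seats.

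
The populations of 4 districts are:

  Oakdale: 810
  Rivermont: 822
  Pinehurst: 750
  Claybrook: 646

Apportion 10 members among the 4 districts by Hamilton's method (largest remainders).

Standard divisor: 3028 ÷ 10 ≈ 302.8.
Standard quotas: Oakdale 2.675, Rivermont 2.715, Pinehurst 2.477, Claybrook 2.133.
Lower quotas: Oakdale 2, Rivermont 2, Pinehurst 2, Claybrook 2 (sum 8, leaving 2 seats).
Remainders in descending order: Rivermont 0.715, Oakdale 0.675, Pinehurst 0.477, Claybrook 0.133.
The surplus seats go to Rivermont, Oakdale.

Oakdale=3, Rivermont=3, Pinehurst=2, Claybrook=2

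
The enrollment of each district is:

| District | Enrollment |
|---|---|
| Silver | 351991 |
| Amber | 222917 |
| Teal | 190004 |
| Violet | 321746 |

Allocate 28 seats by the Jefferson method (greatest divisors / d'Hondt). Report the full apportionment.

Silver: 9; Amber: 6; Teal: 5; Violet: 8

Standard divisor 1086658/28 ≈ 38809.214; standard quotas: Silver 9.070, Amber 5.744, Teal 4.896, Violet 8.290.
Rounding down gives 9, 5, 4, 8 = 26 seats, so the divisor must be adjusted.
With modified divisor 36500: modified quotas Silver 9.644, Amber 6.107, Teal 5.206, Violet 8.815.
Rounding down: Silver 9, Amber 6, Teal 5, Violet 8 (total 28).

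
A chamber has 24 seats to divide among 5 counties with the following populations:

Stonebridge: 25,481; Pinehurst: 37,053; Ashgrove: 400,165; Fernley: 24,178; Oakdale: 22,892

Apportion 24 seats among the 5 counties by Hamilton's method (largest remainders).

Stonebridge=1, Pinehurst=2, Ashgrove=19, Fernley=1, Oakdale=1

Total 509769; standard divisor 509769/24 ≈ 21240.375.
Standard quotas: Stonebridge 1.1996, Pinehurst 1.7445, Ashgrove 18.8398, Fernley 1.1383, Oakdale 1.0778.
Lower quotas: Stonebridge 1, Pinehurst 1, Ashgrove 18, Fernley 1, Oakdale 1 (sum 22, leaving 2 seats).
Remainders in descending order: Ashgrove 0.8398, Pinehurst 0.7445, Stonebridge 0.1996, Fernley 0.1383, Oakdale 0.0778.
The surplus seats go to Ashgrove, Pinehurst.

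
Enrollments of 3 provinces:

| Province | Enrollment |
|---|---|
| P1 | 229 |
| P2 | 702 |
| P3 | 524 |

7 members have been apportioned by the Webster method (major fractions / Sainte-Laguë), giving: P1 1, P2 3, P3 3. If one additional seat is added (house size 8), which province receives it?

P2

Priority for the next seat is population ÷ (current seats + 0.5).
Priorities: P1 152.667, P2 200.571, P3 149.714.
Highest priority: P2.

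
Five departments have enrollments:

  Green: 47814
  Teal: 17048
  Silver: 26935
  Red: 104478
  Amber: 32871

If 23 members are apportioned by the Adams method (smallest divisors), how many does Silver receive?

Standard divisor 229146/23 ≈ 9962.87; standard quotas: Green 4.799, Teal 1.711, Silver 2.704, Red 10.487, Amber 3.299.
Rounding up gives 5, 2, 3, 11, 4 = 25 seats, so the divisor must be adjusted.
With modified divisor 11300: modified quotas Green 4.231, Teal 1.509, Silver 2.384, Red 9.246, Amber 2.909.
Rounding up: Green 5, Teal 2, Silver 3, Red 10, Amber 3 (total 23).
Silver receives 3.

3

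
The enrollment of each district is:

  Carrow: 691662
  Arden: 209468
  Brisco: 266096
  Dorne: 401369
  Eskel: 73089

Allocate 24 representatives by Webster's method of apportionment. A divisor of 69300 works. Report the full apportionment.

Carrow: 10, Arden: 3, Brisco: 4, Dorne: 6, Eskel: 1

With modified divisor 69300: modified quotas Carrow 9.981, Arden 3.023, Brisco 3.840, Dorne 5.792, Eskel 1.055.
Rounding to the nearest integer: Carrow 10, Arden 3, Brisco 4, Dorne 6, Eskel 1 (total 24).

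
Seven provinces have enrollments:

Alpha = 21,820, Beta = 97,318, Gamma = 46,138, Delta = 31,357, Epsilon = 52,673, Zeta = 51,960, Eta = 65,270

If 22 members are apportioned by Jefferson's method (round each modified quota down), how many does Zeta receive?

Standard divisor 366536/22 ≈ 16660.727; standard quotas: Alpha 1.310, Beta 5.841, Gamma 2.769, Delta 1.882, Epsilon 3.162, Zeta 3.119, Eta 3.918.
Rounding down gives 1, 5, 2, 1, 3, 3, 3 = 18 seats, so the divisor must be adjusted.
With modified divisor 14600: modified quotas Alpha 1.495, Beta 6.666, Gamma 3.160, Delta 2.148, Epsilon 3.608, Zeta 3.559, Eta 4.471.
Rounding down: Alpha 1, Beta 6, Gamma 3, Delta 2, Epsilon 3, Zeta 3, Eta 4 (total 22).
Zeta receives 3.

3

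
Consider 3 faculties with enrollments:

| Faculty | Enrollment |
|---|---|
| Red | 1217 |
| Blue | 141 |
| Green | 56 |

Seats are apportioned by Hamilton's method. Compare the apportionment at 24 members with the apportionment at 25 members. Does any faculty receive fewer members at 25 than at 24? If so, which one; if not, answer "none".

At 24 seats: Red 21, Blue 2, Green 1.
At 25 seats: Red 22, Blue 2, Green 1.
No faculty's allocation decreased.

none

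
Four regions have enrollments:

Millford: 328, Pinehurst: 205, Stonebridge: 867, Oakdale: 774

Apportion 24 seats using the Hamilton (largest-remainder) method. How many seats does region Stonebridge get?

Total 2174; standard divisor 2174/24 ≈ 90.583.
Standard quotas: Millford 3.621, Pinehurst 2.263, Stonebridge 9.571, Oakdale 8.545.
Lower quotas: Millford 3, Pinehurst 2, Stonebridge 9, Oakdale 8 (sum 22, leaving 2 seats).
Remainders in descending order: Millford 0.621, Stonebridge 0.571, Oakdale 0.545, Pinehurst 0.263.
The surplus seats go to Millford, Stonebridge.
Stonebridge receives 10.

10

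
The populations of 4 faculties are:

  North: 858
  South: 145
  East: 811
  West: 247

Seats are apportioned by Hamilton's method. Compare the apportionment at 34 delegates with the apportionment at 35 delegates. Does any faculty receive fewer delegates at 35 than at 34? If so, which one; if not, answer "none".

At 34 seats: North 14, South 3, East 13, West 4.
At 35 seats: North 15, South 2, East 14, West 4.
South drops from 3 to 2.

South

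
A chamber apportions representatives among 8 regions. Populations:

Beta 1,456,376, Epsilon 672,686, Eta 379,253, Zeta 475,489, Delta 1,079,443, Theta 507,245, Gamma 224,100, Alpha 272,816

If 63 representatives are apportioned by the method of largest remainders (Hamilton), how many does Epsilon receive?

Total 5067408; standard divisor 5067408/63 ≈ 80435.048.
Standard quotas: Beta 18.1062, Epsilon 8.3631, Eta 4.7150, Zeta 5.9115, Delta 13.4201, Theta 6.3063, Gamma 2.7861, Alpha 3.3918.
Lower quotas: Beta 18, Epsilon 8, Eta 4, Zeta 5, Delta 13, Theta 6, Gamma 2, Alpha 3 (sum 59, leaving 4 seats).
Remainders in descending order: Zeta 0.9115, Gamma 0.7861, Eta 0.7150, Delta 0.4201, Alpha 0.3918, Epsilon 0.3631, Theta 0.3063, Beta 0.1062.
The surplus seats go to Zeta, Gamma, Eta, Delta.
Epsilon receives 8.

8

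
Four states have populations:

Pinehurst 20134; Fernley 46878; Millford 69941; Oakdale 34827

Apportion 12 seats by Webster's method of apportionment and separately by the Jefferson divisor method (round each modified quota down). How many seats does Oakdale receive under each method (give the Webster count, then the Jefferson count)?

3 and 2

Webster: Pinehurst 1, Fernley 3, Millford 5, Oakdale 3.
Jefferson: Pinehurst 1, Fernley 4, Millford 5, Oakdale 2.
Oakdale gets 3 under Webster and 2 under Jefferson.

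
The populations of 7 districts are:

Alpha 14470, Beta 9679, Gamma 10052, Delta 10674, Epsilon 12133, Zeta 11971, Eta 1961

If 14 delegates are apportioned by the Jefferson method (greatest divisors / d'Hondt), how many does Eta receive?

0

Standard divisor 70940/14 ≈ 5067.143; standard quotas: Alpha 2.856, Beta 1.910, Gamma 1.984, Delta 2.107, Epsilon 2.394, Zeta 2.362, Eta 0.387.
Rounding down gives 2, 1, 1, 2, 2, 2, 0 = 10 seats, so the divisor must be adjusted.
With modified divisor 4017.3: modified quotas Alpha 3.602, Beta 2.409, Gamma 2.502, Delta 2.657, Epsilon 3.020, Zeta 2.980, Eta 0.488.
Rounding down: Alpha 3, Beta 2, Gamma 2, Delta 2, Epsilon 3, Zeta 2, Eta 0 (total 14).
Eta receives 0.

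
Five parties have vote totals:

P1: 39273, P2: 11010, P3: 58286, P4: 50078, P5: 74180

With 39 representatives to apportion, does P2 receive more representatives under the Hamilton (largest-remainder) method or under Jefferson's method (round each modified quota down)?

Hamilton: P1 7, P2 2, P3 10, P4 8, P5 12.
Jefferson: P1 7, P2 1, P3 10, P4 8, P5 13.
P2 gets 2 under Hamilton and 1 under Jefferson.

Hamilton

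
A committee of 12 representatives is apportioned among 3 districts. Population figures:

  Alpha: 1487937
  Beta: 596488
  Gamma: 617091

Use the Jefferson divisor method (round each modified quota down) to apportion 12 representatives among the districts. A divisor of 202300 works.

Alpha=7, Beta=2, Gamma=3

With modified divisor 202300: modified quotas Alpha 7.355, Beta 2.949, Gamma 3.050.
Rounding down: Alpha 7, Beta 2, Gamma 3 (total 12).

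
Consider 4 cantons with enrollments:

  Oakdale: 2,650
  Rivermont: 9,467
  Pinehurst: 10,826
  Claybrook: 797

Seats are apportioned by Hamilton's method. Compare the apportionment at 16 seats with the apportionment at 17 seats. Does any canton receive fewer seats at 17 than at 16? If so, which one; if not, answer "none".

Claybrook

At 16 seats: Oakdale 2, Rivermont 6, Pinehurst 7, Claybrook 1.
At 17 seats: Oakdale 2, Rivermont 7, Pinehurst 8, Claybrook 0.
Claybrook drops from 1 to 0.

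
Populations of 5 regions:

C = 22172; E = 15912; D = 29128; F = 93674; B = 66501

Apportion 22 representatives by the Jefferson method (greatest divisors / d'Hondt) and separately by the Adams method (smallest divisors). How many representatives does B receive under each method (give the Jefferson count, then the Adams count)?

7 and 6

Jefferson: C 2, E 1, D 3, F 9, B 7.
Adams: C 2, E 2, D 3, F 9, B 6.
B gets 7 under Jefferson and 6 under Adams.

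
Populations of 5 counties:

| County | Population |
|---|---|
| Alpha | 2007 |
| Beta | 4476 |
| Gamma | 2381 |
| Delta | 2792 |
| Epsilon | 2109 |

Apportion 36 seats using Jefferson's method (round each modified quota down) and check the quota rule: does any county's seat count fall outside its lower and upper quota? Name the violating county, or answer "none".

Standard quotas: Alpha 5.249, Beta 11.706, Gamma 6.227, Delta 7.302, Epsilon 5.516.
Jefferson allocation: Alpha 5, Beta 12, Gamma 6, Delta 7, Epsilon 6.
Every allocation lies between the lower and upper quota.

none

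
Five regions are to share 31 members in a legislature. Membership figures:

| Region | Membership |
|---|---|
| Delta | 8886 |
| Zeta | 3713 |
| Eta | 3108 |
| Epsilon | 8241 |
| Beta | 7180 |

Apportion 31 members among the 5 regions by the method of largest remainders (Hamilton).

Delta: 9, Zeta: 4, Eta: 3, Epsilon: 8, Beta: 7

Total 31128; standard divisor 31128/31 ≈ 1004.129.
Standard quotas: Delta 8.8495, Zeta 3.6977, Eta 3.0952, Epsilon 8.2071, Beta 7.1505.
Lower quotas: Delta 8, Zeta 3, Eta 3, Epsilon 8, Beta 7 (sum 29, leaving 2 seats).
Remainders in descending order: Delta 0.8495, Zeta 0.6977, Epsilon 0.2071, Beta 0.1505, Eta 0.0952.
The surplus seats go to Delta, Zeta.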